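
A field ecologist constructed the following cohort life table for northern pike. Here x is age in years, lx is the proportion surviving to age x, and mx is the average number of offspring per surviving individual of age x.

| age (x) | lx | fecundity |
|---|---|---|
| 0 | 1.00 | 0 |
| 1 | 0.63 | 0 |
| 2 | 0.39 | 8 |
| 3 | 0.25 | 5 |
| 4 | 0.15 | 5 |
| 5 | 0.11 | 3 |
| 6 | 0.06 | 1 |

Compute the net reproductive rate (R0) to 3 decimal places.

lx·mx by age: 0, 0, 3.12, 1.25, 0.75, 0.33, 0.06
R0 = Σ lx·mx = 5.51 → 5.510

5.510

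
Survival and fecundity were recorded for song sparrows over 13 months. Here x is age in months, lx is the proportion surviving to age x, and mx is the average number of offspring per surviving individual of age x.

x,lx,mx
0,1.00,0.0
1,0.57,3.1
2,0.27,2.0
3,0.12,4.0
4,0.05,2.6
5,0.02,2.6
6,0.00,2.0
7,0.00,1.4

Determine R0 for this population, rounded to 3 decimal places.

lx·mx by age: 0, 1.767, 0.54, 0.48, 0.13, 0.052, 0, 0
R0 = Σ lx·mx = 2.969 → 2.969

2.969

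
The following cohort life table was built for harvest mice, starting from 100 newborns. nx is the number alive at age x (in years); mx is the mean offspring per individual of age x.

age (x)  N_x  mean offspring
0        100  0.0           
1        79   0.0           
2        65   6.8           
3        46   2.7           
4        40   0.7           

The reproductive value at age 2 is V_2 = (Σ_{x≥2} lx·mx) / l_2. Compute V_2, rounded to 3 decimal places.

lx = nx/n0 = nx/100: 1, 0.79, 0.65, 0.46, 0.4
lx·mx for x ≥ 2: 4.42, 1.242, 0.28 → sum = 5.942
V_2 = 5.942 / l_2 = 5.942 / 0.65 = 9.141538… → 9.142

9.142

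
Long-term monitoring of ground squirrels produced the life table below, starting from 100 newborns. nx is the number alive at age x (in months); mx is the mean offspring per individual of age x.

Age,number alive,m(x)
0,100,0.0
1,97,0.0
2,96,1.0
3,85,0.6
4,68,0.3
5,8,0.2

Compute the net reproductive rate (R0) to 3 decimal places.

1.690

lx = nx/n0 = nx/100: 1, 0.97, 0.96, 0.85, 0.68, 0.08
lx·mx by age: 0, 0, 0.96, 0.51, 0.204, 0.016
R0 = Σ lx·mx = 1.69 → 1.690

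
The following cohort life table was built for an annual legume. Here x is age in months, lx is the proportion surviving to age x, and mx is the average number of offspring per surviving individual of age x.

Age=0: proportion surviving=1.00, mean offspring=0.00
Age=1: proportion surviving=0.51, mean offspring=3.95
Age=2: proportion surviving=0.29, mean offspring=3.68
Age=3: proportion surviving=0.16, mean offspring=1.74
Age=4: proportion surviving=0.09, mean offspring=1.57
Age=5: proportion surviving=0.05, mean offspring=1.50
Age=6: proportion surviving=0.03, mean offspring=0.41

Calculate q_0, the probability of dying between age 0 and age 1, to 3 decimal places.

q_0 = (l_0 − l_1) / l_0 = (1 − 0.51) / 1
     = 0.49 / 1 = 0.49 → 0.490

0.490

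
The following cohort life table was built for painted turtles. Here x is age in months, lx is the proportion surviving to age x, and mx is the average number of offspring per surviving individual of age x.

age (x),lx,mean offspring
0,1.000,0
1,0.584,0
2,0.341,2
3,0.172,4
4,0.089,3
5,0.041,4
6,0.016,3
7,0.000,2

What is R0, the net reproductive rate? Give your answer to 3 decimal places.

1.849

lx·mx by age: 0, 0, 0.682, 0.688, 0.267, 0.164, 0.048, 0
R0 = Σ lx·mx = 1.849 → 1.849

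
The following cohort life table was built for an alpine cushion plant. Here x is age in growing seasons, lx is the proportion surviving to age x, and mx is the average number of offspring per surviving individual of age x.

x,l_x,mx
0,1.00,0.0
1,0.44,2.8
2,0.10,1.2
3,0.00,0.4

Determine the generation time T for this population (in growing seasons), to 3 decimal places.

1.089

lx·mx: 0, 1.232, 0.12, 0 → R0 = 1.352
x·lx·mx: 0, 1.232, 0.24, 0 → Σ = 1.472
T = 1.472 / 1.352 = 1.088757… → 1.089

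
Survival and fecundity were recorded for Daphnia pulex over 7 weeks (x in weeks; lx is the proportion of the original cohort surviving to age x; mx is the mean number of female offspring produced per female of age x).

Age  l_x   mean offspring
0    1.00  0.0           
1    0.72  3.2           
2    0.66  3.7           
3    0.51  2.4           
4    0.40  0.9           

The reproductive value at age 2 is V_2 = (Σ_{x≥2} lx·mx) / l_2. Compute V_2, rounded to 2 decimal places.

6.10

lx·mx for x ≥ 2: 2.442, 1.224, 0.36 → sum = 4.026
V_2 = 4.026 / l_2 = 4.026 / 0.66 = 6.1 → 6.10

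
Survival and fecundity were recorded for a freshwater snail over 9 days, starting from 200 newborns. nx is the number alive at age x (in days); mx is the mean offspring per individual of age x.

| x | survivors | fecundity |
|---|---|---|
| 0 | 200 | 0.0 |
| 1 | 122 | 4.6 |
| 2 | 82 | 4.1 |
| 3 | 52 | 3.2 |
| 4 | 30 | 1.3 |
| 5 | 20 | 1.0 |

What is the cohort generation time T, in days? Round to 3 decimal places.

1.771

lx = nx/n0 = nx/200: 1, 0.61, 0.41, 0.26, 0.15, 0.1
lx·mx: 0, 2.806, 1.681, 0.832, 0.195, 0.1 → R0 = 5.614
x·lx·mx: 0, 2.806, 3.362, 2.496, 0.78, 0.5 → Σ = 9.944
T = 9.944 / 5.614 = 1.771286… → 1.771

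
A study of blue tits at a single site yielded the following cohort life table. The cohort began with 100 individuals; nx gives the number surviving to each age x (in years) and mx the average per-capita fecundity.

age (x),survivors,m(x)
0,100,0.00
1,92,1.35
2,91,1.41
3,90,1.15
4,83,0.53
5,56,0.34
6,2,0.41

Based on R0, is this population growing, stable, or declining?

growing

lx = nx/n0 = nx/100: 1, 0.92, 0.91, 0.9, 0.83, 0.56, 0.02
R0 = Σ lx·mx = 0 + 1.242 + 1.2831 + 1.035 + 0.4399 + 0.1904 + 0.0082 = 4.1986
R0 > 1, so the population is growing.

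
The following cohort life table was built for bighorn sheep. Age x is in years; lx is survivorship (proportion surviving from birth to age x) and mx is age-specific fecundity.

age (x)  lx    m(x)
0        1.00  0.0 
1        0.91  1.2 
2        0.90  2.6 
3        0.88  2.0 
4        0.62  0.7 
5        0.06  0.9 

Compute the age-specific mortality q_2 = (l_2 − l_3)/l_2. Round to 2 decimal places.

0.02

q_2 = (l_2 − l_3) / l_2 = (0.9 − 0.88) / 0.9
     = 0.02 / 0.9 = 0.022222… → 0.02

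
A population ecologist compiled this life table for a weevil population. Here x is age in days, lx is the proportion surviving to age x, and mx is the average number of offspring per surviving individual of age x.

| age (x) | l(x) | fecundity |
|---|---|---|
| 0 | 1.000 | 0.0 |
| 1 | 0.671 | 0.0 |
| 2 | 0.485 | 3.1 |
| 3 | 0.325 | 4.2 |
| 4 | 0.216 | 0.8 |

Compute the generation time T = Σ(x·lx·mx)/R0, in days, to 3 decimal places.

lx·mx: 0, 0, 1.5035, 1.365, 0.1728 → R0 = 3.0413
x·lx·mx: 0, 0, 3.007, 4.095, 0.6912 → Σ = 7.7932
T = 7.7932 / 3.0413 = 2.562457… → 2.562

2.562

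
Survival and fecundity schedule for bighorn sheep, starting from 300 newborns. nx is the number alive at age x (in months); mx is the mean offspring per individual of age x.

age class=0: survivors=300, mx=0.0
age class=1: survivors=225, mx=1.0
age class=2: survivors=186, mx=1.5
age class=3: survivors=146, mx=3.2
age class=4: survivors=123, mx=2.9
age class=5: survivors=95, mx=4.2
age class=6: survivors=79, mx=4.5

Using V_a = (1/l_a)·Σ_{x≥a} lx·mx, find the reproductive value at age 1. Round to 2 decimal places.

lx = nx/n0 = nx/300: 1, 0.75, 0.62, 0.48667…, 0.41, 0.31667…, 0.26333…
lx·mx for x ≥ 1: 0.75, 0.93, 1.557333…, 1.189, 1.33…, 1.185… → sum = 6.941333…
V_1 = 6.941333… / l_1 = 6.941333… / 0.75 = 9.255111… → 9.26

9.26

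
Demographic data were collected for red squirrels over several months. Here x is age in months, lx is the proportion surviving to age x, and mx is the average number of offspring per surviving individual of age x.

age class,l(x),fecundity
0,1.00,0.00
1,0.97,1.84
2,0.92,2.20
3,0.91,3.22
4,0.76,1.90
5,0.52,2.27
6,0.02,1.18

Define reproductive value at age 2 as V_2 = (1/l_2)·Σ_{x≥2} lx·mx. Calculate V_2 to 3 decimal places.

lx·mx for x ≥ 2: 2.024, 2.9302, 1.444, 1.1804, 0.0236 → sum = 7.6022
V_2 = 7.6022 / l_2 = 7.6022 / 0.92 = 8.263261… → 8.263

8.263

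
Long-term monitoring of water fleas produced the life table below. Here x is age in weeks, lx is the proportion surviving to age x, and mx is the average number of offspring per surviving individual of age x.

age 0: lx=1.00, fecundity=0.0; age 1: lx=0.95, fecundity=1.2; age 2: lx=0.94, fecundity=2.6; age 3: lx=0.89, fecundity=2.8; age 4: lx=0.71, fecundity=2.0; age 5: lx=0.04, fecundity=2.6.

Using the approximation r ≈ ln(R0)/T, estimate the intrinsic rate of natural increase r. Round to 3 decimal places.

R0 = Σ lx·mx = 0 + 1.14 + 2.444 + 2.492 + 1.42 + 0.104 = 7.6
Σ x·lx·mx = 19.704; T = 19.704/7.6 = 2.59263…
r ≈ ln(R0)/T = ln(7.6)/2.59263… = 0.78227… → 0.782

0.782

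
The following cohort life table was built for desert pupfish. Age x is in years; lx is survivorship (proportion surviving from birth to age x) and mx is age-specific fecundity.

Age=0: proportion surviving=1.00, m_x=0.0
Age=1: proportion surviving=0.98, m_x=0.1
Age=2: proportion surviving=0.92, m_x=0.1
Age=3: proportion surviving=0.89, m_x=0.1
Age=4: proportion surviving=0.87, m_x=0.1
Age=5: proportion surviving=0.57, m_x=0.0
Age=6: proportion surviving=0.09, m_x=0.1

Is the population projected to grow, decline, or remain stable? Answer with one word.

declining

R0 = Σ lx·mx = 0 + 0.098 + 0.092 + 0.089 + 0.087 + 0 + 0.009 = 0.375
R0 < 1, so the population is declining.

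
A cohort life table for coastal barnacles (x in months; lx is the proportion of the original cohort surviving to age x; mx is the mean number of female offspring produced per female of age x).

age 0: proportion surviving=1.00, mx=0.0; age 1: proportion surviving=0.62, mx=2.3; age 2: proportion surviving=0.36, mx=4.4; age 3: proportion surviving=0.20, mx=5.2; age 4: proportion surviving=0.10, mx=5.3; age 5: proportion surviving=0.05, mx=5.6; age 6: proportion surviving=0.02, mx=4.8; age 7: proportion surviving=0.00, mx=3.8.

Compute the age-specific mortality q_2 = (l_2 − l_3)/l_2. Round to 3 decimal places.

0.444

q_2 = (l_2 − l_3) / l_2 = (0.36 − 0.2) / 0.36
     = 0.16 / 0.36 = 0.444444… → 0.444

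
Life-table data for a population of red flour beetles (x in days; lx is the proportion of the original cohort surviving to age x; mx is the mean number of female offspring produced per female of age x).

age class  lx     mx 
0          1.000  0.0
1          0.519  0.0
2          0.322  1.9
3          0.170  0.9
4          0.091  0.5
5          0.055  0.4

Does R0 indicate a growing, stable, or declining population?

declining

R0 = Σ lx·mx = 0 + 0 + 0.6118 + 0.153 + 0.0455 + 0.022 = 0.8323
R0 < 1, so the population is declining.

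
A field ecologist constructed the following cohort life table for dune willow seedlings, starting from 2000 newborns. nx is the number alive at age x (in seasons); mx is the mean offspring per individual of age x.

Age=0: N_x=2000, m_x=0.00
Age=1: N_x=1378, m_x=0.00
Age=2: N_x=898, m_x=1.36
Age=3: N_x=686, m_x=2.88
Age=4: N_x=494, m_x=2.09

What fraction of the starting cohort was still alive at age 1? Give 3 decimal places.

0.689

l_1 = n_1/n_0 = 1378/2000 = 0.689 → 0.689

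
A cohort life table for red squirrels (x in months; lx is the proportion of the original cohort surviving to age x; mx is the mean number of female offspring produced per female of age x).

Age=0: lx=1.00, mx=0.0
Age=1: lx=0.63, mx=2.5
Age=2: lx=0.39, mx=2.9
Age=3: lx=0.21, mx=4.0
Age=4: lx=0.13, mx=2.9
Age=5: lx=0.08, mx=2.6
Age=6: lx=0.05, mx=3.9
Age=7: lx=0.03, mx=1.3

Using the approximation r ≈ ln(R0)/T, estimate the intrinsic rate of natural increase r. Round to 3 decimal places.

R0 = Σ lx·mx = 0 + 1.575 + 1.131 + 0.84 + 0.377 + 0.208 + 0.195 + 0.039 = 4.365
Σ x·lx·mx = 10.348; T = 10.348/4.365 = 2.37068…
r ≈ ln(R0)/T = ln(4.365)/2.37068… = 0.6216… → 0.622

0.622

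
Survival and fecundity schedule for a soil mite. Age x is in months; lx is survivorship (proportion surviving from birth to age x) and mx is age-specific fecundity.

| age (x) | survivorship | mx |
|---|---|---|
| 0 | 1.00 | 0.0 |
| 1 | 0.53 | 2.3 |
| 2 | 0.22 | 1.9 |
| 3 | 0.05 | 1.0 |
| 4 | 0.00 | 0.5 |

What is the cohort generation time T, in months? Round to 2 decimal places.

1.31

lx·mx: 0, 1.219, 0.418, 0.05, 0 → R0 = 1.687
x·lx·mx: 0, 1.219, 0.836, 0.15, 0 → Σ = 2.205
T = 2.205 / 1.687 = 1.307054… → 1.31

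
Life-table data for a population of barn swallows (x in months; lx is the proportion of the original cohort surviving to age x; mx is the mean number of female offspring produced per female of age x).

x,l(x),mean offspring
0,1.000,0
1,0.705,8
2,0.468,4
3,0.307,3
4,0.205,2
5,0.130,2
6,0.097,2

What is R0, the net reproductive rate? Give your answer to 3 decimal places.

9.297

lx·mx by age: 0, 5.64, 1.872, 0.921, 0.41, 0.26, 0.194
R0 = Σ lx·mx = 9.297 → 9.297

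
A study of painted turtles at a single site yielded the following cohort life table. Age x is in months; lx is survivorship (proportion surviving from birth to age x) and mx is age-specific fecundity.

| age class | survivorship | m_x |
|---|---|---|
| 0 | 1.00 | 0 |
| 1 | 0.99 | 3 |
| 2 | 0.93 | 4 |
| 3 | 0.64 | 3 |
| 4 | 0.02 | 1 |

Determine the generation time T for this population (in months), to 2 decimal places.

1.88

lx·mx: 0, 2.97, 3.72, 1.92, 0.02 → R0 = 8.63
x·lx·mx: 0, 2.97, 7.44, 5.76, 0.08 → Σ = 16.25
T = 16.25 / 8.63 = 1.882966… → 1.88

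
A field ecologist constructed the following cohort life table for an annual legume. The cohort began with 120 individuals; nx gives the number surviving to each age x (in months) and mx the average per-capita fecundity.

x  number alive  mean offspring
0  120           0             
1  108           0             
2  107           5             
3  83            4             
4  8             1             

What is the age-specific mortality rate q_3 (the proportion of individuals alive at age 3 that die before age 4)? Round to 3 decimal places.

lx = nx/n0 = nx/120: 1, 0.9, 0.89167…, 0.69167…, 0.06667…
q_3 = (l_3 − l_4) / l_3 = (0.691667… − 0.066667…) / 0.691667…
     = 0.625… / 0.691667… = 0.903614… → 0.904

0.904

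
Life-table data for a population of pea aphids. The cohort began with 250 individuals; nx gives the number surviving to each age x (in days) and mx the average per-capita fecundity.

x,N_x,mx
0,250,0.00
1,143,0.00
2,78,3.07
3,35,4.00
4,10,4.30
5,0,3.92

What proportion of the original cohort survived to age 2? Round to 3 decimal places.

0.312

l_2 = n_2/n_0 = 78/250 = 0.312 → 0.312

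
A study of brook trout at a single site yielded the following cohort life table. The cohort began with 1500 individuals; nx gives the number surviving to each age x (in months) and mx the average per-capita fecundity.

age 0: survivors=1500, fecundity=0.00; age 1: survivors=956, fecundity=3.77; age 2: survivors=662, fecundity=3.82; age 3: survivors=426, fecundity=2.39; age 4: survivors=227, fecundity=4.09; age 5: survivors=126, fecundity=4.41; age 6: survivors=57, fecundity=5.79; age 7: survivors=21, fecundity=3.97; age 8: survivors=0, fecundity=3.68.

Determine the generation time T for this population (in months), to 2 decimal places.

lx = nx/n0 = nx/1500: 1, 0.63733…, 0.44133…, 0.284, 0.15133…, 0.084, 0.038, 0.014, 0
lx·mx: 0, 2.402747…, 1.685893…, 0.67876, 0.618953…, 0.37044, 0.22002, 0.05558, 0 → R0 = 6.032393…
x·lx·mx: 0, 2.402747…, 3.371787…, 2.03628, 2.475813…, 1.8522, 1.32012, 0.38906, 0 → Σ = 13.848007…
T = 13.848007… / 6.032393… = 2.295607… → 2.30

2.30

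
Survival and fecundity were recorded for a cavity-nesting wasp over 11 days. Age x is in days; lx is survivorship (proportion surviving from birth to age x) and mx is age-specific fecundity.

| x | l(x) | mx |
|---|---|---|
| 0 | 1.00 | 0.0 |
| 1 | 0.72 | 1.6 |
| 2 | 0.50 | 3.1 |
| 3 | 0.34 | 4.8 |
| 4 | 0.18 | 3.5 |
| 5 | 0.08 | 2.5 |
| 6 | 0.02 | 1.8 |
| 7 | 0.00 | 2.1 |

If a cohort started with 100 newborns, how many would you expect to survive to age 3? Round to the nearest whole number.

34

Expected survivors = N0 · l_3 = 100 × 0.34 = 34 → 34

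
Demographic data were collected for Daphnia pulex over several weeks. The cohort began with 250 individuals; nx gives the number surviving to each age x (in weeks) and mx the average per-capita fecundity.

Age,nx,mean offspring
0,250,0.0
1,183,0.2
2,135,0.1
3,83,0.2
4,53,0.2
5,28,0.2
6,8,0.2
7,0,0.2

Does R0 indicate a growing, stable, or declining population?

declining

lx = nx/n0 = nx/250: 1, 0.732, 0.54, 0.332, 0.212, 0.112, 0.032, 0
R0 = Σ lx·mx = 0 + 0.1464 + 0.054 + 0.0664 + 0.0424 + 0.0224 + 0.0064 + 0 = 0.338
R0 < 1, so the population is declining.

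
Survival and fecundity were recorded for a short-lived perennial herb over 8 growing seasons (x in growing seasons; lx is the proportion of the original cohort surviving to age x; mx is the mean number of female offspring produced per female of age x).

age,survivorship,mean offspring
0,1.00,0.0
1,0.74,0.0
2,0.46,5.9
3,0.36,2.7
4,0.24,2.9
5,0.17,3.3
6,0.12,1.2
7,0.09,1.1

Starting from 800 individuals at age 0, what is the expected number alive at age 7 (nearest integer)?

72

Expected survivors = N0 · l_7 = 800 × 0.09 = 72 → 72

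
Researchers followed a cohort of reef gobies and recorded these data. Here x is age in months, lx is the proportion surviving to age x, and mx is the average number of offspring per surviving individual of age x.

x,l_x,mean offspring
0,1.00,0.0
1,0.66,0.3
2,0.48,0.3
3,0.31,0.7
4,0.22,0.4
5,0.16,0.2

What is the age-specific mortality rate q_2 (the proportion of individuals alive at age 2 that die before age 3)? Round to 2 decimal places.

0.35

q_2 = (l_2 − l_3) / l_2 = (0.48 − 0.31) / 0.48
     = 0.17 / 0.48 = 0.354167… → 0.35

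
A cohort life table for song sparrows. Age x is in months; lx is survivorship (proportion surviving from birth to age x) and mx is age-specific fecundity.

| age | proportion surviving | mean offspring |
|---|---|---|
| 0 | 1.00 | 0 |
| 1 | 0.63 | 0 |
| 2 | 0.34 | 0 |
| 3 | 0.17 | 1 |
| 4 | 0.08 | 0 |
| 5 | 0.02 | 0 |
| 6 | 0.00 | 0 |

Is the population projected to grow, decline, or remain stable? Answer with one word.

declining

R0 = Σ lx·mx = 0 + 0 + 0 + 0.17 + 0 + 0 + 0 = 0.17
R0 < 1, so the population is declining.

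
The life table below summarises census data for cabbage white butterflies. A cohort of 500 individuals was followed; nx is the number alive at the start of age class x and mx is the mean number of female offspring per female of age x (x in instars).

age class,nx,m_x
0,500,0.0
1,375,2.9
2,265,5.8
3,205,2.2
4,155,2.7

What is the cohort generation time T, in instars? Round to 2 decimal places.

lx = nx/n0 = nx/500: 1, 0.75, 0.53, 0.41, 0.31
lx·mx: 0, 2.175, 3.074, 0.902, 0.837 → R0 = 6.988
x·lx·mx: 0, 2.175, 6.148, 2.706, 3.348 → Σ = 14.377
T = 14.377 / 6.988 = 2.057384… → 2.06

2.06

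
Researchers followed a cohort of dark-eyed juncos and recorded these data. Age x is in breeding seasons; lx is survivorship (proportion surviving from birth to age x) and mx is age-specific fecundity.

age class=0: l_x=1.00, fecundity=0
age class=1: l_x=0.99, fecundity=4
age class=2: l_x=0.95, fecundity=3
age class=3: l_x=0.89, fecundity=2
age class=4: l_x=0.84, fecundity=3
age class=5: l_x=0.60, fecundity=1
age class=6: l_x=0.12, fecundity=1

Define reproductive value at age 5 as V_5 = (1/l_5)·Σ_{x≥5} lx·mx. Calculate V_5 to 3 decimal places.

1.200

lx·mx for x ≥ 5: 0.6, 0.12 → sum = 0.72
V_5 = 0.72 / l_5 = 0.72 / 0.6 = 1.2 → 1.200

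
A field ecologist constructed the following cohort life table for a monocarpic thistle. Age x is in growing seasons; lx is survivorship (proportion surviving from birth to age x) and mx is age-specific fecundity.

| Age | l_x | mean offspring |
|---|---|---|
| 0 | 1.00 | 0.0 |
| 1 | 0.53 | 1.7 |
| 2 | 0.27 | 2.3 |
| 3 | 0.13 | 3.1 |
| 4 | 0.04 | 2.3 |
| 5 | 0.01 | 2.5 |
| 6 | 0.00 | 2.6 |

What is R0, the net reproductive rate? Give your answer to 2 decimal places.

lx·mx by age: 0, 0.901, 0.621, 0.403, 0.092, 0.025, 0
R0 = Σ lx·mx = 2.042 → 2.04

2.04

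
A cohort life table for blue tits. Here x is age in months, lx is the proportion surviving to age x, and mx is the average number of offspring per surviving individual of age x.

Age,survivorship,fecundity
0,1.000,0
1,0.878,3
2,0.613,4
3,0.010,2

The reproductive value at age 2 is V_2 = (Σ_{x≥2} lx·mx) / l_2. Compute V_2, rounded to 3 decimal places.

lx·mx for x ≥ 2: 2.452, 0.02 → sum = 2.472
V_2 = 2.472 / l_2 = 2.472 / 0.613 = 4.032626… → 4.033

4.033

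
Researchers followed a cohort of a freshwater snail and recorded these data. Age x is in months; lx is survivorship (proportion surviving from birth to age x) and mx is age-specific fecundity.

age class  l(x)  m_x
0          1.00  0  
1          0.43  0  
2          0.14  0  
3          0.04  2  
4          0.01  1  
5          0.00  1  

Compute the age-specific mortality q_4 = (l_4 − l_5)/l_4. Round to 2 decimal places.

q_4 = (l_4 − l_5) / l_4 = (0.01 − 0) / 0.01
     = 0.01 / 0.01 = 1 → 1.00

1.00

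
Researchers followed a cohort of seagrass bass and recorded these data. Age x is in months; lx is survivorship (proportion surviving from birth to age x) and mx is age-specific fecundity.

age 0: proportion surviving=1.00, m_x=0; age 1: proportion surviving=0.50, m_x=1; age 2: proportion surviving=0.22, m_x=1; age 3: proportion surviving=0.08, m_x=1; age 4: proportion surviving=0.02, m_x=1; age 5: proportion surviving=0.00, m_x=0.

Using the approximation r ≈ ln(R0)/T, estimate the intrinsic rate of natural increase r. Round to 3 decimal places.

R0 = Σ lx·mx = 0 + 0.5 + 0.22 + 0.08 + 0.02 + 0 = 0.82
Σ x·lx·mx = 1.26; T = 1.26/0.82 = 1.53659…
r ≈ ln(R0)/T = ln(0.82)/1.53659… = -0.12915… → -0.129

-0.129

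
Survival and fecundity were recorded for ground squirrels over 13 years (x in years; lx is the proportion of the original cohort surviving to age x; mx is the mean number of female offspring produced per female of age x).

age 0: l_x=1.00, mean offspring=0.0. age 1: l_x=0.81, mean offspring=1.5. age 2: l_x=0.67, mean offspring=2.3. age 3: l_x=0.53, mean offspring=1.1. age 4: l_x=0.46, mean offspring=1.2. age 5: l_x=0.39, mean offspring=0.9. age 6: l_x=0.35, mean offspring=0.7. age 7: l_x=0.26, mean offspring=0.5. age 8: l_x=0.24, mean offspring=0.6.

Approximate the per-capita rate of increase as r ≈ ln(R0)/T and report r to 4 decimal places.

R0 = Σ lx·mx = 0 + 1.215 + 1.541 + 0.583 + 0.552 + 0.351 + 0.245 + 0.13 + 0.144 = 4.761
Σ x·lx·mx = 13.541; T = 13.541/4.761 = 2.84415…
r ≈ ln(R0)/T = ln(4.761)/2.84415… = 0.548655… → 0.5487

0.5487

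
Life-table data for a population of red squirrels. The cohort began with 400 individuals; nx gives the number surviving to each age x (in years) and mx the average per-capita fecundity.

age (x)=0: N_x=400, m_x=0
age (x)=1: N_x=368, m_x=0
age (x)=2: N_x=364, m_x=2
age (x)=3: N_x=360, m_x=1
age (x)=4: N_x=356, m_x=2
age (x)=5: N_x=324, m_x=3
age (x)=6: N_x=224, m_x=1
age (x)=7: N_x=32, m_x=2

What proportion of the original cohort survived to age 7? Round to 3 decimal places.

l_7 = n_7/n_0 = 32/400 = 0.08 → 0.080

0.080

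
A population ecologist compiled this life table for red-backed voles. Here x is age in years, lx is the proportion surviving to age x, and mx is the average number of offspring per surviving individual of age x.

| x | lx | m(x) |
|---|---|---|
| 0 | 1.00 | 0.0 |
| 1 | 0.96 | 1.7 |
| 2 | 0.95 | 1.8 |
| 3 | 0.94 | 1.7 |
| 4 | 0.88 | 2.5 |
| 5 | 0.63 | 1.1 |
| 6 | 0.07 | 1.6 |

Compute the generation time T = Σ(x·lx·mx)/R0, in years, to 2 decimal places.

lx·mx: 0, 1.632, 1.71, 1.598, 2.2, 0.693, 0.112 → R0 = 7.945
x·lx·mx: 0, 1.632, 3.42, 4.794, 8.8, 3.465, 0.672 → Σ = 22.783
T = 22.783 / 7.945 = 2.86759… → 2.87

2.87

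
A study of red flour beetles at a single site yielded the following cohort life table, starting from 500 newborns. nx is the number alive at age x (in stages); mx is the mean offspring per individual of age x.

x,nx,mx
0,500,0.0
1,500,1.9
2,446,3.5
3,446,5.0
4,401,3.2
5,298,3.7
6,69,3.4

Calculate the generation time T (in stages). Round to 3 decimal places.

lx = nx/n0 = nx/500: 1, 1, 0.892, 0.892, 0.802, 0.596, 0.138
lx·mx: 0, 1.9, 3.122, 4.46, 2.5664, 2.2052, 0.4692 → R0 = 14.7228
x·lx·mx: 0, 1.9, 6.244, 13.38, 10.2656, 11.026, 2.8152 → Σ = 45.6308
T = 45.6308 / 14.7228 = 3.099329… → 3.099

3.099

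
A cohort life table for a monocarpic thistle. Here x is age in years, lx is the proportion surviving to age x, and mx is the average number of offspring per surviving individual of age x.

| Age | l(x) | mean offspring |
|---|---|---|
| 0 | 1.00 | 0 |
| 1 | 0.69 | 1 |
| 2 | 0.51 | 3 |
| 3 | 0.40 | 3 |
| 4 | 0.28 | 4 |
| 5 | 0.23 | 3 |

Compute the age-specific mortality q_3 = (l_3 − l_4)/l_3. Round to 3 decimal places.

q_3 = (l_3 − l_4) / l_3 = (0.4 − 0.28) / 0.4
     = 0.12 / 0.4 = 0.3 → 0.300

0.300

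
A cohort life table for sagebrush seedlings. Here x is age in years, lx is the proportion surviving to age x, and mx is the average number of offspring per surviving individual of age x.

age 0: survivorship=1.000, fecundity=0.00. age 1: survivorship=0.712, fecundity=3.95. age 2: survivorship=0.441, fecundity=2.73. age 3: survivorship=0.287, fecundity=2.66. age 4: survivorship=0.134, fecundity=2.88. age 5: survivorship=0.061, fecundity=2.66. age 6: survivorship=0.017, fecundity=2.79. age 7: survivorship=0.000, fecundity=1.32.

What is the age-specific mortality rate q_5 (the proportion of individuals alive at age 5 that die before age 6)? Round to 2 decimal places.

q_5 = (l_5 − l_6) / l_5 = (0.061 − 0.017) / 0.061
     = 0.044 / 0.061 = 0.721311… → 0.72

0.72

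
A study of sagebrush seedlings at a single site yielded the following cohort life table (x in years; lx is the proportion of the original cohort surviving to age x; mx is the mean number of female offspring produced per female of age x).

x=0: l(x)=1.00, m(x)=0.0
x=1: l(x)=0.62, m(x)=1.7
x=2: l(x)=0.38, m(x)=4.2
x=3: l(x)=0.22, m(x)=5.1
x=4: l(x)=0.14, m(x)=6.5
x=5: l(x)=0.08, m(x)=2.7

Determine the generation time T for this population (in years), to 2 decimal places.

2.52

lx·mx: 0, 1.054, 1.596, 1.122, 0.91, 0.216 → R0 = 4.898
x·lx·mx: 0, 1.054, 3.192, 3.366, 3.64, 1.08 → Σ = 12.332
T = 12.332 / 4.898 = 2.517762… → 2.52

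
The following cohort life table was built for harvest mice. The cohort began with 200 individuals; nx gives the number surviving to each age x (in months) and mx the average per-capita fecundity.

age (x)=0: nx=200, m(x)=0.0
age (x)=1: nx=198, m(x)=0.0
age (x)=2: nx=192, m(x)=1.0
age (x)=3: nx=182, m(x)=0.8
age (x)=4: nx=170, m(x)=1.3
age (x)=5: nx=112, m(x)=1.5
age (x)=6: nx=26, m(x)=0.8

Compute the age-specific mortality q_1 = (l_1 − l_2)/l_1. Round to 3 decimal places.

lx = nx/n0 = nx/200: 1, 0.99, 0.96, 0.91, 0.85, 0.56, 0.13
q_1 = (l_1 − l_2) / l_1 = (0.99 − 0.96) / 0.99
     = 0.03 / 0.99 = 0.030303… → 0.030

0.030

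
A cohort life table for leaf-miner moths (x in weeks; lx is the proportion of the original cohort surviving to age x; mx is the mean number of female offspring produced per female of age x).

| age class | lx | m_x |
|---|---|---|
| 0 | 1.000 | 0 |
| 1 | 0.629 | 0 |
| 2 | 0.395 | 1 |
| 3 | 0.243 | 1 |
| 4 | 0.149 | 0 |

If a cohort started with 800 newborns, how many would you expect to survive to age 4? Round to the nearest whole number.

119

Expected survivors = N0 · l_4 = 800 × 0.149 = 119.2 → 119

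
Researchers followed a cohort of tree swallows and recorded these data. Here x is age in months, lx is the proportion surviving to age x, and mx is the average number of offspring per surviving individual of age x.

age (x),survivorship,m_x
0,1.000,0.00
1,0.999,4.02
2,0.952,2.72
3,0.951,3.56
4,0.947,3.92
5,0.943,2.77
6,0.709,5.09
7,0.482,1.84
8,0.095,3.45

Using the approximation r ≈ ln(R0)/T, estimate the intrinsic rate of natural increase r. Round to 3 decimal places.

0.830

R0 = Σ lx·mx = 0 + 4.01598 + 2.58944 + 3.38556 + 3.71224 + 2.61211 + 3.60881 + 0.88688 + 0.32775 = 21.13877
Σ x·lx·mx = 77.74407; T = 77.74407/21.13877 = 3.6778…
r ≈ ln(R0)/T = ln(21.13877)/3.6778… = 0.8296… → 0.830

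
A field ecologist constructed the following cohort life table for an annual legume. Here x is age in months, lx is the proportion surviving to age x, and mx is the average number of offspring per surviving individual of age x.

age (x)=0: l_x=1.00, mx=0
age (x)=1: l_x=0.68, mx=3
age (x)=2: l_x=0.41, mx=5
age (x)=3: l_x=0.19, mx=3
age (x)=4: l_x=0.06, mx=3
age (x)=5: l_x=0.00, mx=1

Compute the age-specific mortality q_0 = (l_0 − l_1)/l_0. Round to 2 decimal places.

q_0 = (l_0 − l_1) / l_0 = (1 − 0.68) / 1
     = 0.32 / 1 = 0.32 → 0.32

0.32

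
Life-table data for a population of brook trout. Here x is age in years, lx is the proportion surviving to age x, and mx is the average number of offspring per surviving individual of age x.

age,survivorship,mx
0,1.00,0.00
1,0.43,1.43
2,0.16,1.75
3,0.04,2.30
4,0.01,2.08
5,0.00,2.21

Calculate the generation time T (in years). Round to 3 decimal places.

1.522

lx·mx: 0, 0.6149, 0.28, 0.092, 0.0208, 0 → R0 = 1.0077
x·lx·mx: 0, 0.6149, 0.56, 0.276, 0.0832, 0 → Σ = 1.5341
T = 1.5341 / 1.0077 = 1.522378… → 1.522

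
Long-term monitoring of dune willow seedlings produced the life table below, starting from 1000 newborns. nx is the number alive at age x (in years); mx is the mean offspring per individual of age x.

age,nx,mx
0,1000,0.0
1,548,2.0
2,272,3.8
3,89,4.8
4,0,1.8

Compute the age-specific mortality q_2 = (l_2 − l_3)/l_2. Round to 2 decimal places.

0.67

lx = nx/n0 = nx/1000: 1, 0.548, 0.272, 0.089, 0
q_2 = (l_2 − l_3) / l_2 = (0.272 − 0.089) / 0.272
     = 0.183 / 0.272 = 0.672794… → 0.67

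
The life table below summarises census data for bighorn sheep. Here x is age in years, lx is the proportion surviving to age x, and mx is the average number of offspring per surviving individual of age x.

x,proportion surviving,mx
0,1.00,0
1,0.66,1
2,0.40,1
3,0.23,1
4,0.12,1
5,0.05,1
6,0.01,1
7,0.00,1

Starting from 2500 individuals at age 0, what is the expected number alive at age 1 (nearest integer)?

1650

Expected survivors = N0 · l_1 = 2500 × 0.66 = 1650 → 1650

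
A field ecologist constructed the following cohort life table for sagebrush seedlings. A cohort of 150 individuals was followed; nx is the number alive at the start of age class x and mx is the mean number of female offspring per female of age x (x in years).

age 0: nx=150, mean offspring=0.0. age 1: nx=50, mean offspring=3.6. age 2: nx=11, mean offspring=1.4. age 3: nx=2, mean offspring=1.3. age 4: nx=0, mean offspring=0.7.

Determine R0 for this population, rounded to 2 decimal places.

1.32

lx = nx/n0 = nx/150: 1, 0.33333…, 0.07333…, 0.01333…, 0
lx·mx by age: 0, 1.2…, 0.102667…, 0.017333…, 0
R0 = Σ lx·mx = 1.32… → 1.32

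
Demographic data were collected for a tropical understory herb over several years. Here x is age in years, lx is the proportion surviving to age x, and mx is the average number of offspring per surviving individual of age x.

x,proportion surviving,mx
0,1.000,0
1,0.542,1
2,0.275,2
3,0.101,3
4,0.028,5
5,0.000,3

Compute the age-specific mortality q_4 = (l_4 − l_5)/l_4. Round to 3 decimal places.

1.000

q_4 = (l_4 − l_5) / l_4 = (0.028 − 0) / 0.028
     = 0.028 / 0.028 = 1 → 1.000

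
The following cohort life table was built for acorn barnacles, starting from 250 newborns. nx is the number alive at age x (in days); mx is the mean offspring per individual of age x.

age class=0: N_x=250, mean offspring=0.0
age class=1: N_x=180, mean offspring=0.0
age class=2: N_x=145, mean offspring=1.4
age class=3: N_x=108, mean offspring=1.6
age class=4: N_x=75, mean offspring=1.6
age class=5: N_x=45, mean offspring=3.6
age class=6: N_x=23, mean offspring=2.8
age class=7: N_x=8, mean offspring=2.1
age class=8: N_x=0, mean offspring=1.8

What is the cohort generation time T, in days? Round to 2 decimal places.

lx = nx/n0 = nx/250: 1, 0.72, 0.58, 0.432, 0.3, 0.18, 0.092, 0.032, 0
lx·mx: 0, 0, 0.812, 0.6912, 0.48, 0.648, 0.2576, 0.0672, 0 → R0 = 2.956
x·lx·mx: 0, 0, 1.624, 2.0736, 1.92, 3.24, 1.5456, 0.4704, 0 → Σ = 10.8736
T = 10.8736 / 2.956 = 3.678484… → 3.68

3.68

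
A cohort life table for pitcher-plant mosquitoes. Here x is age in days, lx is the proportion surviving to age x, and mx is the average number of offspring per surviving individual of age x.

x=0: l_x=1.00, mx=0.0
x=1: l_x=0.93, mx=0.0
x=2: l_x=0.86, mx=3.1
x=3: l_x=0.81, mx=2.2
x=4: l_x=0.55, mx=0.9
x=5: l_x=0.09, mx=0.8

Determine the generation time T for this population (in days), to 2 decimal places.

2.60

lx·mx: 0, 0, 2.666, 1.782, 0.495, 0.072 → R0 = 5.015
x·lx·mx: 0, 0, 5.332, 5.346, 1.98, 0.36 → Σ = 13.018
T = 13.018 / 5.015 = 2.595813… → 2.60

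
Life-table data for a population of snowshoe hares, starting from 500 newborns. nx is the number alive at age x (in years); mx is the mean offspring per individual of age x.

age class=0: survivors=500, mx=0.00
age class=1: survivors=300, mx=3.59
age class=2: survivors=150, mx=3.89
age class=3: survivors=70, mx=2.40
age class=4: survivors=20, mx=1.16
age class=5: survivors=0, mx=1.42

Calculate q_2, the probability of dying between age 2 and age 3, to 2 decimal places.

lx = nx/n0 = nx/500: 1, 0.6, 0.3, 0.14, 0.04, 0
q_2 = (l_2 − l_3) / l_2 = (0.3 − 0.14) / 0.3
     = 0.16 / 0.3 = 0.533333… → 0.53

0.53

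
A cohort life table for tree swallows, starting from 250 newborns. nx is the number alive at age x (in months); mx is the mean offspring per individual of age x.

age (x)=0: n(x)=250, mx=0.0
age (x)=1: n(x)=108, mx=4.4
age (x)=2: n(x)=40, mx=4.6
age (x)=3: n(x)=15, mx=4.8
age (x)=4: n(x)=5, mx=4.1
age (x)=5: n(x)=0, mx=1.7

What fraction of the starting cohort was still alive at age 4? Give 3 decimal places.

0.020

l_4 = n_4/n_0 = 5/250 = 0.02 → 0.020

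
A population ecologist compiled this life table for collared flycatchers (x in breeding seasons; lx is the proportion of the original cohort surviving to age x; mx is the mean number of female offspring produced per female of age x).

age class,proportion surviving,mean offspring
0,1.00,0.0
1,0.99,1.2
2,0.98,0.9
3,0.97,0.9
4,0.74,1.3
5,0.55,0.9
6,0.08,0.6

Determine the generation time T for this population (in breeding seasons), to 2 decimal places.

2.74

lx·mx: 0, 1.188, 0.882, 0.873, 0.962, 0.495, 0.048 → R0 = 4.448
x·lx·mx: 0, 1.188, 1.764, 2.619, 3.848, 2.475, 0.288 → Σ = 12.182
T = 12.182 / 4.448 = 2.738759… → 2.74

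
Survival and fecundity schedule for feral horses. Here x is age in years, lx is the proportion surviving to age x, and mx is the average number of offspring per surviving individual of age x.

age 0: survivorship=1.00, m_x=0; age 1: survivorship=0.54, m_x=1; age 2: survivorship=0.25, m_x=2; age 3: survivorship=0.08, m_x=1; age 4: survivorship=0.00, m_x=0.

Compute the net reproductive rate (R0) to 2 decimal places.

lx·mx by age: 0, 0.54, 0.5, 0.08, 0
R0 = Σ lx·mx = 1.12 → 1.12

1.12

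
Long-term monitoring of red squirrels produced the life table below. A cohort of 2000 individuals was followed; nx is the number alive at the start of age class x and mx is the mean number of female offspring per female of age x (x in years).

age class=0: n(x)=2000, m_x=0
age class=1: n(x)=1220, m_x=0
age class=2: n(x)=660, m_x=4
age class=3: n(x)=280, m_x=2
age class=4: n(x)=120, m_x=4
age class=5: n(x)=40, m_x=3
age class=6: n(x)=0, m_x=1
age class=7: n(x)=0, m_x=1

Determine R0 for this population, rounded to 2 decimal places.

1.90

lx = nx/n0 = nx/2000: 1, 0.61, 0.33, 0.14, 0.06, 0.02, 0, 0
lx·mx by age: 0, 0, 1.32, 0.28, 0.24, 0.06, 0, 0
R0 = Σ lx·mx = 1.9 → 1.90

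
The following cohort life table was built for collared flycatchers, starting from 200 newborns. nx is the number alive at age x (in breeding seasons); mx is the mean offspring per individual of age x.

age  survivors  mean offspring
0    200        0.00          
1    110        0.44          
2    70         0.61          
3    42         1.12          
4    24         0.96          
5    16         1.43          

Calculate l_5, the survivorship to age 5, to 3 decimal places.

l_5 = n_5/n_0 = 16/200 = 0.08 → 0.080

0.080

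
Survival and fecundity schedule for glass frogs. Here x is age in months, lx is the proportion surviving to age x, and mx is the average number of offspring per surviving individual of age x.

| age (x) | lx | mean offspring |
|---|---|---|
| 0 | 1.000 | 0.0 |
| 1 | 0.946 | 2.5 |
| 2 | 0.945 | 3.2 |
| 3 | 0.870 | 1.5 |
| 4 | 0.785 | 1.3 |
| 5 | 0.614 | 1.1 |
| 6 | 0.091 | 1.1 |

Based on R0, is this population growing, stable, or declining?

R0 = Σ lx·mx = 0 + 2.365 + 3.024 + 1.305 + 1.0205 + 0.6754 + 0.1001 = 8.49
R0 > 1, so the population is growing.

growing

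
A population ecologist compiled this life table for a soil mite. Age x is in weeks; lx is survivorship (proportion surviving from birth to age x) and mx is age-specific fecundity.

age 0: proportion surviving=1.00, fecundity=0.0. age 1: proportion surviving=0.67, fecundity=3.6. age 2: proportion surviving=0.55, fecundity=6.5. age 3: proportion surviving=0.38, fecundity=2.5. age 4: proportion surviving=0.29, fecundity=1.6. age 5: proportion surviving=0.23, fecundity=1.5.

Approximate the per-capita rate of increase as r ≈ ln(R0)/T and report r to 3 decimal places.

0.992

R0 = Σ lx·mx = 0 + 2.412 + 3.575 + 0.95 + 0.464 + 0.345 = 7.746
Σ x·lx·mx = 15.993; T = 15.993/7.746 = 2.06468…
r ≈ ln(R0)/T = ln(7.746)/2.06468… = 0.99152… → 0.992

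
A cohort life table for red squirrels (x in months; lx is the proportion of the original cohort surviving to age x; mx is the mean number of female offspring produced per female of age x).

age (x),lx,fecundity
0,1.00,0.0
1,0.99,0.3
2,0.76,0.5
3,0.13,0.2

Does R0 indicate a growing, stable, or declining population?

declining

R0 = Σ lx·mx = 0 + 0.297 + 0.38 + 0.026 = 0.703
R0 < 1, so the population is declining.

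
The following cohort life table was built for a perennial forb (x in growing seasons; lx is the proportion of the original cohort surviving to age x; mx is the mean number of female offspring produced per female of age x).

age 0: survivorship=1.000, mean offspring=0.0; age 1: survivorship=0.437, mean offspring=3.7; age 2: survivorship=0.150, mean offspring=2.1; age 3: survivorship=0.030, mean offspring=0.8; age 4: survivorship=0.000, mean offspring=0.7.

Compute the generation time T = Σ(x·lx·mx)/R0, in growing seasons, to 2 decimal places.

lx·mx: 0, 1.6169, 0.315, 0.024, 0 → R0 = 1.9559
x·lx·mx: 0, 1.6169, 0.63, 0.072, 0 → Σ = 2.3189
T = 2.3189 / 1.9559 = 1.185592… → 1.19

1.19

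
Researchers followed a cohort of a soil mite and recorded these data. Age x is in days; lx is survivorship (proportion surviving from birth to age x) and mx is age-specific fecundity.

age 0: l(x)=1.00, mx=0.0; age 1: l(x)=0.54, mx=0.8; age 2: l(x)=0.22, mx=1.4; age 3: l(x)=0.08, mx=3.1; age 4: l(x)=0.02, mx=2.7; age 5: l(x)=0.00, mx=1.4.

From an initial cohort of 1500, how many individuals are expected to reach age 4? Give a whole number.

Expected survivors = N0 · l_4 = 1500 × 0.02 = 30 → 30

30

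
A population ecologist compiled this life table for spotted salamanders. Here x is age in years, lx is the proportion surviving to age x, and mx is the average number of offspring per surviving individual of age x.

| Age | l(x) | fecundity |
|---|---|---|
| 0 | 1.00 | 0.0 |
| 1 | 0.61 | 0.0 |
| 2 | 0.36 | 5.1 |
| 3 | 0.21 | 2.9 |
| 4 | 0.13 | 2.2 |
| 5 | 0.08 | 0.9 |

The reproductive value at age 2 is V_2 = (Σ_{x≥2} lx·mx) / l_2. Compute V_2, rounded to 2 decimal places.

lx·mx for x ≥ 2: 1.836, 0.609, 0.286, 0.072 → sum = 2.803
V_2 = 2.803 / l_2 = 2.803 / 0.36 = 7.786111… → 7.79

7.79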